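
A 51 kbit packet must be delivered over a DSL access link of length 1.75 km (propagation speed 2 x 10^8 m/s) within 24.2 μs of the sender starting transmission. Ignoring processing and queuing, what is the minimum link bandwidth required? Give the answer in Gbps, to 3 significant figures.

Propagation delay = 1750 / 200000000 = 8.75 μs.
Transmission budget = 24.2 − 8.75 = 15.45 μs.
R ≥ L / t_tx = 51000 bits / 1.545e-05 s = 3.30 Gbps.

3.30 Gbps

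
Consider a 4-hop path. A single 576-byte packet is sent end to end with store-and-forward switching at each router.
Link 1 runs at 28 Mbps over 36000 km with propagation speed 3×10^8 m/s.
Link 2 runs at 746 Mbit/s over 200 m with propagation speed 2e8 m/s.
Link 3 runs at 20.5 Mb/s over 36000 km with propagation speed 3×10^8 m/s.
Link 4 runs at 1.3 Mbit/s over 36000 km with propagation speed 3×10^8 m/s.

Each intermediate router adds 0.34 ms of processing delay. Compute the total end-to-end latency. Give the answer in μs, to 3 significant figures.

365000 μs

L = 576 × 8 = 4608 bits.
Transmission delays (L/R per hop): 164.571, 6.17694, 224.78, 3544.62 μs; sum = 3940.14 μs.
Propagation delays (d/s per hop): 120000, 1, 120000, 120000 μs; sum = 360001 μs.
Processing at 3 router(s): 3 × 0.34 ms = 1020 μs.
End-to-end = 365000 μs.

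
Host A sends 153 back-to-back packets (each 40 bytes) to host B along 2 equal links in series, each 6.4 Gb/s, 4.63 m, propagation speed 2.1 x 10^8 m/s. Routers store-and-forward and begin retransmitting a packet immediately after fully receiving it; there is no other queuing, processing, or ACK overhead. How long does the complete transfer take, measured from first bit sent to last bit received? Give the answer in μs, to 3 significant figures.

7.74 μs

Per-hop transmission t_tx = L/R = 320/6400000000 = 0.05 μs.
Per-hop propagation t_prop = 4.63/210000000 = 0.0220476 μs.
Pipeline fill: first packet needs 2·t_tx to clear all hops; remaining 152 packets each add one t_tx.
Total = (2+153-1)·t_tx + 2·t_prop = 154·0.05 + 2·0.0220476 = 7.74 μs.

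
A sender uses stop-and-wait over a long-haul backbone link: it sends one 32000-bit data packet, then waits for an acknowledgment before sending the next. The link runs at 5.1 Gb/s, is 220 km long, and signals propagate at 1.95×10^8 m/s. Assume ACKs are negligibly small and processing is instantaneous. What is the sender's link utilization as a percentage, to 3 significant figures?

0.277 %

t_tx = L/R = 32000/5100000000 = 6.27451e-06 s.
t_prop = 220000/195000000 = 0.00112821 s; RTT = 0.00225641 s.
Cycle = t_tx + RTT = 0.00226268 s.
Utilization = t_tx / cycle = 6.27451e-06/0.00226268 = 0.277 %.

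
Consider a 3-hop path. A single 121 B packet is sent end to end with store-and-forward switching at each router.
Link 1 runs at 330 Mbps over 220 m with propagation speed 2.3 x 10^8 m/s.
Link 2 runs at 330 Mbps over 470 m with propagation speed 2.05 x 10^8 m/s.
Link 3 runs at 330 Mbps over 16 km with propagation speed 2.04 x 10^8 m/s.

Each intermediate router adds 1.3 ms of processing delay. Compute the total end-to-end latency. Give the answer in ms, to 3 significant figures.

L = 121 × 8 = 968 bits.
Transmission delay per hop = L/R = 968/330000000 = 0.00293333 ms; 3 hops → 0.0088 ms.
Propagation delays (d/s per hop): 0.000956522, 0.00229268, 0.0784314 ms; sum = 0.0816806 ms.
Processing at 2 router(s): 2 × 1.3 ms = 2.6 ms.
End-to-end = 2.69 ms.

2.69 ms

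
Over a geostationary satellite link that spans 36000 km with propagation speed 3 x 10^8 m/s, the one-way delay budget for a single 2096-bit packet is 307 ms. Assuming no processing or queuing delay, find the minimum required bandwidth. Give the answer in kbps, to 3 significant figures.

Propagation delay = 36000000 / 300000000 = 120 ms.
Transmission budget = 307 − 120 = 187 ms.
R ≥ L / t_tx = 2096 bits / 0.187 s = 11.2 kbps.

11.2 kbps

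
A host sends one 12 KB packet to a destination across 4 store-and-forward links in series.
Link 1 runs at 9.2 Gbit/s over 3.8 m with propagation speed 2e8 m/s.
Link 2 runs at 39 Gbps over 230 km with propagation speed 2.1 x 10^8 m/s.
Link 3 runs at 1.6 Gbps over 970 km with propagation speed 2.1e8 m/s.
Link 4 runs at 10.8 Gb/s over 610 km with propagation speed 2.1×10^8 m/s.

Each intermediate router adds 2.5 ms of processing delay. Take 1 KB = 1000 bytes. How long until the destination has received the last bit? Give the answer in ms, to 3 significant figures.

16.2 ms

L = 96000 bits.
Transmission delays (L/R per hop): 0.0104348, 0.00246154, 0.06, 0.00888889 ms; sum = 0.0817852 ms.
Propagation delays (d/s per hop): 1.9e-05, 1.09524, 4.61905, 2.90476 ms; sum = 8.61907 ms.
Processing at 3 router(s): 3 × 2.5 ms = 7.5 ms.
End-to-end = 16.2 ms.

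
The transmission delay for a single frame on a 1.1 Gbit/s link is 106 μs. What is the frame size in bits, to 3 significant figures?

117000 bits

L = R × t_tx = 1100000000 b/s × 0.000106 s = 116600 bits.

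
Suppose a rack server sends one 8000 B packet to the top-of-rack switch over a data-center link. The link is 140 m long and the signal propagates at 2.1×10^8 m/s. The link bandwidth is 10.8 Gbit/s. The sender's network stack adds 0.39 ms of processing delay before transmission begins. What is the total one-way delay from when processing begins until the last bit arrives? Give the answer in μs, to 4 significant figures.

396.6 μs

L = 8000 × 8 = 64000 bits.
Transmission delay = L/R = 64000 / 10800000000 = 5.92593 μs.
Propagation delay = d/s = 140 m / 210000000 m/s = 0.666667 μs.
Plus processing delay 0.39 ms = 390 μs.
Total = 396.6 μs.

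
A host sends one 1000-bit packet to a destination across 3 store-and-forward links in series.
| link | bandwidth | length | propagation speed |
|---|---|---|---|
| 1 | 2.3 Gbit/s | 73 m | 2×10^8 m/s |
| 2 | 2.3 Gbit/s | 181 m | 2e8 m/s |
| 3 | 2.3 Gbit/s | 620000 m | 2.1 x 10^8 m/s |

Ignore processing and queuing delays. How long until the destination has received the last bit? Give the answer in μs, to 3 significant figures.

2950 μs

Transmission delay per hop = L/R = 1000/2300000000 = 0.434783 μs; 3 hops → 1.30435 μs.
Propagation delays (d/s per hop): 0.365, 0.905, 2952.38 μs; sum = 2953.65 μs.
End-to-end = 2950 μs.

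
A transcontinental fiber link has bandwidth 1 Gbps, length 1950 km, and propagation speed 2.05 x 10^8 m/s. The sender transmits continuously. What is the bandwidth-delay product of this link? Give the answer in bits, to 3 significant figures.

9510000 bits

Propagation delay = 1950000 / 2.05e+08 = 0.0095122 s.
BDP = R × t_prop = 1000000000 × 0.0095122 = 9512200 bits.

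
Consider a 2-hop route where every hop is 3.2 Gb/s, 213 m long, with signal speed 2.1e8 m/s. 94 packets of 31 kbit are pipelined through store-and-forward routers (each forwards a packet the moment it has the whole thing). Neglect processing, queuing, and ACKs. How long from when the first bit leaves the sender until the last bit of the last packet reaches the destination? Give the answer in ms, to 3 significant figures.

Per-hop transmission t_tx = L/R = 31000/3200000000 = 0.0096875 ms.
Per-hop propagation t_prop = 213/210000000 = 0.00101429 ms.
Pipeline fill: first packet needs 2·t_tx to clear all hops; remaining 93 packets each add one t_tx.
Total = (2+94-1)·t_tx + 2·t_prop = 95·0.0096875 + 2·0.00101429 = 0.922 ms.

0.922 ms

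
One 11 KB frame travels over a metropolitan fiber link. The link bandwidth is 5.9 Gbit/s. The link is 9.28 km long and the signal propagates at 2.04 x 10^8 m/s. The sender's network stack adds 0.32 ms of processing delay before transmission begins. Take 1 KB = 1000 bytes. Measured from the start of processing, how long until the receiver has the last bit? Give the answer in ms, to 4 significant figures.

L = 88000 bits.
Transmission delay = L/R = 88000 / 5900000000 = 0.0149153 ms.
Propagation delay = d/s = 9280 m / 204000000 m/s = 0.0454902 ms.
Plus processing delay 0.32 ms = 0.32 ms.
Total = 0.3804 ms.

0.3804 ms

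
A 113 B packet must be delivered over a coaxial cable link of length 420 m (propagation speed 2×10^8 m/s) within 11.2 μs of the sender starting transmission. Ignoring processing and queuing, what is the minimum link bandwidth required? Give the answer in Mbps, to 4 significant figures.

99.34 Mbps

L = 904 bits.
Propagation delay = 420 / 200000000 = 2.1 μs.
Transmission budget = 11.2 − 2.1 = 9.1 μs.
R ≥ L / t_tx = 904 bits / 9.1e-06 s = 99.34 Mbps.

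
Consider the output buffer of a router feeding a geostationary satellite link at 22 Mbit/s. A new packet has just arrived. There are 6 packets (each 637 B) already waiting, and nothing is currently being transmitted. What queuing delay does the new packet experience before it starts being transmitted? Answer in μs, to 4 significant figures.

Each queued packet: L/R = 5096/22000000 = 231.636 μs.
6 queued → 1389.82 μs.
Queuing delay = 1390 μs.

1390 μs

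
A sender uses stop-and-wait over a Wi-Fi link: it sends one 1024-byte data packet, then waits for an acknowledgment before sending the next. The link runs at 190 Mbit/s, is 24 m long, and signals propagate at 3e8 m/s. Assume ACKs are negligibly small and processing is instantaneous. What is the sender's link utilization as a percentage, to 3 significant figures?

99.6 %

t_tx = L/R = 8192/190000000 = 4.31158e-05 s.
t_prop = 24/300000000 = 8e-08 s; RTT = 1.6e-07 s.
Cycle = t_tx + RTT = 4.32758e-05 s.
Utilization = t_tx / cycle = 4.31158e-05/4.32758e-05 = 99.6 %.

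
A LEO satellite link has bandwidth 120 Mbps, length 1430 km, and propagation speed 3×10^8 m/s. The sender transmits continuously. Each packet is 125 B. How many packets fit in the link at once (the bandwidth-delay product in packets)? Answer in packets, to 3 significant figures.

Propagation delay = 1430000 / 300000000 = 0.00476667 s.
BDP = R × t_prop = 120000000 × 0.00476667 = 572000 bits.
In packets of 1000 bits: 572 packets.

572 packets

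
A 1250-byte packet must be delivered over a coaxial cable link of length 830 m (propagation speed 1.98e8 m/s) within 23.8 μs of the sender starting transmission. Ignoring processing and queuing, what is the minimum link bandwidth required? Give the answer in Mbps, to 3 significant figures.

510 Mbps

L = 10000 bits.
Propagation delay = 830 / 198000000 = 4.19192 μs.
Transmission budget = 23.8 − 4.19192 = 19.6081 μs.
R ≥ L / t_tx = 10000 bits / 1.96081e-05 s = 510 Mbps.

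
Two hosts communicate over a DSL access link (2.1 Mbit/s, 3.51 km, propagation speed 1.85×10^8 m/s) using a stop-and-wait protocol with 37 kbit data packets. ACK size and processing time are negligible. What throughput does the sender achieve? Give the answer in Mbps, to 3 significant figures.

t_tx = L/R = 37000/2100000 = 0.017619 s.
t_prop = 3510/185000000 = 1.8973e-05 s; RTT = 3.79459e-05 s.
Cycle = t_tx + RTT = 0.017657 s.
Throughput = L / cycle = 37000 / 0.017657 = 2.10 Mbps.

2.10 Mbps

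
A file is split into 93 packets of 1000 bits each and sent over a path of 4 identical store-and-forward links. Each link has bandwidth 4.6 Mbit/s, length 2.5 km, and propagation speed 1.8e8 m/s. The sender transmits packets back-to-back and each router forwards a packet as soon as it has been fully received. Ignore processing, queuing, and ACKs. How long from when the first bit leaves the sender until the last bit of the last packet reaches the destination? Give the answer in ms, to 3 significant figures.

Per-hop transmission t_tx = L/R = 1000/4600000 = 0.217391 ms.
Per-hop propagation t_prop = 2500/180000000 = 0.0138889 ms.
Pipeline fill: first packet needs 4·t_tx to clear all hops; remaining 92 packets each add one t_tx.
Total = (4+93-1)·t_tx + 4·t_prop = 96·0.217391 + 4·0.0138889 = 20.9 ms.

20.9 ms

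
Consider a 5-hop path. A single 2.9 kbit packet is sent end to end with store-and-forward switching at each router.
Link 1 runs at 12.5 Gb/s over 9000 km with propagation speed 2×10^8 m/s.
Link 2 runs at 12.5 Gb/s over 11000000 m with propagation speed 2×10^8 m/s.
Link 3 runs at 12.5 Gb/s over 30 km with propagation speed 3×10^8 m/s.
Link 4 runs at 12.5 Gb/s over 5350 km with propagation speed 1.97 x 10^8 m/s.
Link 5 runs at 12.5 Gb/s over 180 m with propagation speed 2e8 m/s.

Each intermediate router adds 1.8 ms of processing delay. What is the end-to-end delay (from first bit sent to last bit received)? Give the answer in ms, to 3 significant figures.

134 ms

L = 2900 bits.
Transmission delay per hop = L/R = 2900/12500000000 = 0.000232 ms; 5 hops → 0.00116 ms.
Propagation delays (d/s per hop): 45, 55, 0.1, 27.1574, 0.0009 ms; sum = 127.258 ms.
Processing at 4 router(s): 4 × 1.8 ms = 7.2 ms.
End-to-end = 134 ms.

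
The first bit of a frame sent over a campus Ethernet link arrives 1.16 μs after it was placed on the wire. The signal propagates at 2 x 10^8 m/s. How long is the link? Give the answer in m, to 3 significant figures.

232 m

d = s × t_prop = 200000000 × 1.16e-06 = 232 m.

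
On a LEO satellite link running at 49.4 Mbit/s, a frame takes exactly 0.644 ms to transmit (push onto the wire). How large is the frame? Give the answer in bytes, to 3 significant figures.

3980 bytes

L = R × t_tx = 49400000 b/s × 0.000644 s = 31813.6 bits.
In bytes: 31813.6 / 8 = 3980 bytes.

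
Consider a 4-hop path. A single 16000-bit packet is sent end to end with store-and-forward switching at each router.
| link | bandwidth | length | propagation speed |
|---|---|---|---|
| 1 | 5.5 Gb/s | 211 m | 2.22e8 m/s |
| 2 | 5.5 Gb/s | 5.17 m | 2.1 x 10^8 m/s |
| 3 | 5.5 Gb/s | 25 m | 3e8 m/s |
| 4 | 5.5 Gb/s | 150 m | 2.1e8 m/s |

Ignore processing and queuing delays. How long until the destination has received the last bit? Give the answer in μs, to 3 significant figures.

13.4 μs

Transmission delay per hop = L/R = 16000/5500000000 = 2.90909 μs; 4 hops → 11.6364 μs.
Propagation delays (d/s per hop): 0.95045, 0.024619, 0.0833333, 0.714286 μs; sum = 1.77269 μs.
End-to-end = 13.4 μs.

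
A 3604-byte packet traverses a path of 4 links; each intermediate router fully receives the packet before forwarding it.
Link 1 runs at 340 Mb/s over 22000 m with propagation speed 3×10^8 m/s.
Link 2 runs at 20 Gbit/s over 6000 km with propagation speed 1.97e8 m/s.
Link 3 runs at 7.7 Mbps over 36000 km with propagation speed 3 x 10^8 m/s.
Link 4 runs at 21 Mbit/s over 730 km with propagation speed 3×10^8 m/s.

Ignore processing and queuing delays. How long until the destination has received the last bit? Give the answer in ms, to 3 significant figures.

158 ms

L = 3604 × 8 = 28832 bits.
Transmission delays (L/R per hop): 0.0848, 0.0014416, 3.74442, 1.37295 ms; sum = 5.20361 ms.
Propagation delays (d/s per hop): 0.0733333, 30.4569, 120, 2.43333 ms; sum = 152.964 ms.
End-to-end = 158 ms.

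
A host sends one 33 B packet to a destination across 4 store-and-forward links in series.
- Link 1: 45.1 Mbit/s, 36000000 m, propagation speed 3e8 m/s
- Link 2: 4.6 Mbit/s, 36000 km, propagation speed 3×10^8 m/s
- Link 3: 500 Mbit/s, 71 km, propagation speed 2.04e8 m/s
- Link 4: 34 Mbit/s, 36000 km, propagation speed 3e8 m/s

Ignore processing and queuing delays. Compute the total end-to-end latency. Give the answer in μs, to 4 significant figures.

360400 μs

L = 33 × 8 = 264 bits.
Transmission delays (L/R per hop): 5.85366, 57.3913, 0.528, 7.76471 μs; sum = 71.5377 μs.
Propagation delays (d/s per hop): 120000, 120000, 348.039, 120000 μs; sum = 360348 μs.
End-to-end = 360400 μs.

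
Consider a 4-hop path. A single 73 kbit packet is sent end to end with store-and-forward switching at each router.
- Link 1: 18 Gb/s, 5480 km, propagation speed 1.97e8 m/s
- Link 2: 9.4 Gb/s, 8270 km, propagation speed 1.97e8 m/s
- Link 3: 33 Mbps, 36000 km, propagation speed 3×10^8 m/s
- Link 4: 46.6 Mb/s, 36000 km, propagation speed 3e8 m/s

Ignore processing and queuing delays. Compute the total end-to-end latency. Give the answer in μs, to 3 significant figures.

L = 73000 bits.
Transmission delays (L/R per hop): 4.05556, 7.76596, 2212.12, 1566.52 μs; sum = 3790.47 μs.
Propagation delays (d/s per hop): 27817.3, 41979.7, 120000, 120000 μs; sum = 309797 μs.
End-to-end = 314000 μs.

314000 μs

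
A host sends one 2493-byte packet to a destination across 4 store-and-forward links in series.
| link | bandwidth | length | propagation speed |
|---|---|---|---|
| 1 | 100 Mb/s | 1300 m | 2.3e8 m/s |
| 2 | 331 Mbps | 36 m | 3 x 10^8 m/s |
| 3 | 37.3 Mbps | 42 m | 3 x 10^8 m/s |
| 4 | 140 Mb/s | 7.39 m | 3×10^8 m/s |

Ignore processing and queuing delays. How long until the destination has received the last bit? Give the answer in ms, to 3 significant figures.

L = 2493 × 8 = 19944 bits.
Transmission delays (L/R per hop): 0.19944, 0.0602538, 0.534692, 0.142457 ms; sum = 0.936843 ms.
Propagation delays (d/s per hop): 0.00565217, 0.00012, 0.00014, 2.46333e-05 ms; sum = 0.00593681 ms.
End-to-end = 0.943 ms.

0.943 ms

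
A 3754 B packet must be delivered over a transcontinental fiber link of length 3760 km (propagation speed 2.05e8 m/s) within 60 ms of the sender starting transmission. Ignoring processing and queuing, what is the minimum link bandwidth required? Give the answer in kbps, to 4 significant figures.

L = 30032 bits.
Propagation delay = 3760000 / 2.05e+08 = 18.3415 ms.
Transmission budget = 60 − 18.3415 = 41.6585 ms.
R ≥ L / t_tx = 30032 bits / 0.0416585 s = 720.9 kbps.

720.9 kbps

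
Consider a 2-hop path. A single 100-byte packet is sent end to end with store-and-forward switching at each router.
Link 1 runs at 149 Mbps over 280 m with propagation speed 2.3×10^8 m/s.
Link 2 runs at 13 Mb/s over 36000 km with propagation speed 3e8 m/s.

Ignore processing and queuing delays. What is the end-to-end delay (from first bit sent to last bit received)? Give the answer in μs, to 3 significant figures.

120000 μs

L = 100 × 8 = 800 bits.
Transmission delays (L/R per hop): 5.36913, 61.5385 μs; sum = 66.9076 μs.
Propagation delays (d/s per hop): 1.21739, 120000 μs; sum = 120001 μs.
End-to-end = 120000 μs.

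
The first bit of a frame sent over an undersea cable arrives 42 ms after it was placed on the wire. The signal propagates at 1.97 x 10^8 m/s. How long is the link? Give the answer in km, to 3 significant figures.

8270 km

d = s × t_prop = 197000000 × 0.042 = 8270 km.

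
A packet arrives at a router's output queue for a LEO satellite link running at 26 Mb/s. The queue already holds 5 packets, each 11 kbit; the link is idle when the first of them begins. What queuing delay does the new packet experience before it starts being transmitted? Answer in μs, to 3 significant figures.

Each queued packet: L/R = 11000/26000000 = 423.077 μs.
5 queued → 2115.38 μs.
Queuing delay = 2120 μs.

2120 μs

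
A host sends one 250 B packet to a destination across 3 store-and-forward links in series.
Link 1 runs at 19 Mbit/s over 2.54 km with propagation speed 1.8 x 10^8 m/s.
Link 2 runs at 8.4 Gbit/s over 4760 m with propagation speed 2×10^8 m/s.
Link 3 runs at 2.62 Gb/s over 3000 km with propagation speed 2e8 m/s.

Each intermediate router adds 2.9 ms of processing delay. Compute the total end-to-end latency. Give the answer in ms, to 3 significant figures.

20.9 ms

L = 250 × 8 = 2000 bits.
Transmission delays (L/R per hop): 0.105263, 0.000238095, 0.000763359 ms; sum = 0.106265 ms.
Propagation delays (d/s per hop): 0.0141111, 0.0238, 15 ms; sum = 15.0379 ms.
Processing at 2 router(s): 2 × 2.9 ms = 5.8 ms.
End-to-end = 20.9 ms.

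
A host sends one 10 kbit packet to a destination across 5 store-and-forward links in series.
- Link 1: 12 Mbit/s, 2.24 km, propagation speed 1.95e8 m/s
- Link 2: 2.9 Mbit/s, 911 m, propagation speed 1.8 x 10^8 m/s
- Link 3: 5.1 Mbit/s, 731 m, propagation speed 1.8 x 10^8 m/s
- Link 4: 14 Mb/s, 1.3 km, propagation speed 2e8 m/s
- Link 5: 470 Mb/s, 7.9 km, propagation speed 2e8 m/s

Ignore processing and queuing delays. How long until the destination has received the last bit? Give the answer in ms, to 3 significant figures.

L = 10000 bits.
Transmission delays (L/R per hop): 0.833333, 3.44828, 1.96078, 0.714286, 0.0212766 ms; sum = 6.97796 ms.
Propagation delays (d/s per hop): 0.0114872, 0.00506111, 0.00406111, 0.0065, 0.0395 ms; sum = 0.0666094 ms.
End-to-end = 7.04 ms.

7.04 ms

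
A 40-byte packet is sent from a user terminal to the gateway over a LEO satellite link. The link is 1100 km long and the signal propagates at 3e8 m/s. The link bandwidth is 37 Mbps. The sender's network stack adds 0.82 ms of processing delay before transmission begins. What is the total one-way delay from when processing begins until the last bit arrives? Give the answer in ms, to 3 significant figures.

4.50 ms

L = 40 × 8 = 320 bits.
Transmission delay = L/R = 320 / 37000000 = 0.00864865 ms.
Propagation delay = d/s = 1100000 m / 300000000 m/s = 3.66667 ms.
Plus processing delay 0.82 ms = 0.82 ms.
Total = 4.50 ms.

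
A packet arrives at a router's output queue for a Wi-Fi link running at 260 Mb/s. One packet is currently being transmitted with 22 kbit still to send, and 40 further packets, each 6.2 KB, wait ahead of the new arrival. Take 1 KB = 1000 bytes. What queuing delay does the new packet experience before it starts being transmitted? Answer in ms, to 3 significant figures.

Each queued packet: L/R = 49600/260000000 = 0.190769 ms.
40 queued → 7.63077 ms.
Plus remaining 22000 bits of current packet: 0.0846154 ms.
Queuing delay = 7.72 ms.

7.72 ms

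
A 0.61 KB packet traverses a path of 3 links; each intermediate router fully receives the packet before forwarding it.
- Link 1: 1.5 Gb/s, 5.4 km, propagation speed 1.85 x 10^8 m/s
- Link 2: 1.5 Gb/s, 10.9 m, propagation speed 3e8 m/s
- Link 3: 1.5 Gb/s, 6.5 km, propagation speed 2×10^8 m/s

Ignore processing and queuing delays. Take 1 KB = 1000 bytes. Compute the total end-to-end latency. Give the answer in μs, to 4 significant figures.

L = 4880 bits.
Transmission delay per hop = L/R = 4880/1500000000 = 3.25333 μs; 3 hops → 9.76 μs.
Propagation delays (d/s per hop): 29.1892, 0.0363333, 32.5 μs; sum = 61.7255 μs.
End-to-end = 71.49 μs.

71.49 μs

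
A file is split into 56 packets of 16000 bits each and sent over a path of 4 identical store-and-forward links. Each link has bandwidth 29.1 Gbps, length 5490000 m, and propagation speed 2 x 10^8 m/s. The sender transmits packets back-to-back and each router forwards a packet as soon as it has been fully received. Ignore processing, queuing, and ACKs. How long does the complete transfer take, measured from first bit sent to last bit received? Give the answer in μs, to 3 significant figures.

Per-hop transmission t_tx = L/R = 16000/29100000000 = 0.549828 μs.
Per-hop propagation t_prop = 5490000/200000000 = 27450 μs.
Pipeline fill: first packet needs 4·t_tx to clear all hops; remaining 55 packets each add one t_tx.
Total = (4+56-1)·t_tx + 4·t_prop = 59·0.549828 + 4·27450 = 110000 μs.

110000 μs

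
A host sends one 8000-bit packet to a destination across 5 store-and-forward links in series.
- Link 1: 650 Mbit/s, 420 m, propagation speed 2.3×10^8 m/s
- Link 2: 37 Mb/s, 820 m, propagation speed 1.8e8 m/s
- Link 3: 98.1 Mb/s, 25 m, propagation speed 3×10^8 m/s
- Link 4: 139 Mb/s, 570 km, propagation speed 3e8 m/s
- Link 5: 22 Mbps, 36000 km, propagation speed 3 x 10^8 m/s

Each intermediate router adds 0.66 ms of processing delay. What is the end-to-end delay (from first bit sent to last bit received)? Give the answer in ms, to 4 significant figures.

125.3 ms

Transmission delays (L/R per hop): 0.0123077, 0.216216, 0.0815494, 0.057554, 0.363636 ms; sum = 0.731264 ms.
Propagation delays (d/s per hop): 0.00182609, 0.00455556, 8.33333e-05, 1.9, 120 ms; sum = 121.906 ms.
Processing at 4 router(s): 4 × 0.66 ms = 2.64 ms.
End-to-end = 125.3 ms.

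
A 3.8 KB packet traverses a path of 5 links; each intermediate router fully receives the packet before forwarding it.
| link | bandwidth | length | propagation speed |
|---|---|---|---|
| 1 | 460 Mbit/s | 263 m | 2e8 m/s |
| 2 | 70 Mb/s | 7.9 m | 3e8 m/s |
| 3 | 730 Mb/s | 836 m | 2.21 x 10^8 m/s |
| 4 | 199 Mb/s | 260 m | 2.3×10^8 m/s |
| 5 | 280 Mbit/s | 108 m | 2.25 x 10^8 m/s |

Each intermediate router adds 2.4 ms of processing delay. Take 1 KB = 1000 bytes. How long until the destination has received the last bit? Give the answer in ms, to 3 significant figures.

10.4 ms

L = 30400 bits.
Transmission delays (L/R per hop): 0.066087, 0.434286, 0.0416438, 0.152764, 0.108571 ms; sum = 0.803352 ms.
Propagation delays (d/s per hop): 0.001315, 2.63333e-05, 0.00378281, 0.00113043, 0.00048 ms; sum = 0.00673457 ms.
Processing at 4 router(s): 4 × 2.4 ms = 9.6 ms.
End-to-end = 10.4 ms.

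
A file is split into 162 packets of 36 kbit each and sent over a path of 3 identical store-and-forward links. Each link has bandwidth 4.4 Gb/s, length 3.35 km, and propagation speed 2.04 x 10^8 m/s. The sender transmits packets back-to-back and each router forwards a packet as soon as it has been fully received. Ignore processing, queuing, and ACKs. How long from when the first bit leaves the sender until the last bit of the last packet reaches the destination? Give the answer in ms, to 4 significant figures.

Per-hop transmission t_tx = L/R = 36000/4400000000 = 0.00818182 ms.
Per-hop propagation t_prop = 3350/204000000 = 0.0164216 ms.
Pipeline fill: first packet needs 3·t_tx to clear all hops; remaining 161 packets each add one t_tx.
Total = (3+162-1)·t_tx + 3·t_prop = 164·0.00818182 + 3·0.0164216 = 1.391 ms.

1.391 ms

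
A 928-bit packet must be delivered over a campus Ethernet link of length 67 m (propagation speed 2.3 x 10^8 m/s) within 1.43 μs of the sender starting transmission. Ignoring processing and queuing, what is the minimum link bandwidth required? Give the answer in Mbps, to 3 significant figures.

815 Mbps

Propagation delay = 67 / 2.3e+08 = 0.291304 μs.
Transmission budget = 1.43 − 0.291304 = 1.1387 μs.
R ≥ L / t_tx = 928 bits / 1.1387e-06 s = 815 Mbps.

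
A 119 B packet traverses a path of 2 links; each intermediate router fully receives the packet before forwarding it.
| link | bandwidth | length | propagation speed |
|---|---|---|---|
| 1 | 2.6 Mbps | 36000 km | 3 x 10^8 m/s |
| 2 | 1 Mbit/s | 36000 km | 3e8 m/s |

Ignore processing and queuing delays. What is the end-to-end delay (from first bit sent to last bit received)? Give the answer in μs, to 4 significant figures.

L = 119 × 8 = 952 bits.
Transmission delays (L/R per hop): 366.154, 952 μs; sum = 1318.15 μs.
Propagation delays (d/s per hop): 120000, 120000 μs; sum = 240000 μs.
End-to-end = 241300 μs.

241300 μs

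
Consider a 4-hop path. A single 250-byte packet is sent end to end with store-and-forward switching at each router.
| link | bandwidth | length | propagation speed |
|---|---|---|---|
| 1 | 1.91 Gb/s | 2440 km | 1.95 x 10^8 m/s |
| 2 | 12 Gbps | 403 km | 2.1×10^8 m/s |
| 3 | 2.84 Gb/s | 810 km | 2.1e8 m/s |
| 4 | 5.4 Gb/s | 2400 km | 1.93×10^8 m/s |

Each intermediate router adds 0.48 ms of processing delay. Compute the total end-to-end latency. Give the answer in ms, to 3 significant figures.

L = 250 × 8 = 2000 bits.
Transmission delays (L/R per hop): 0.00104712, 0.000166667, 0.000704225, 0.00037037 ms; sum = 0.00228838 ms.
Propagation delays (d/s per hop): 12.5128, 1.91905, 3.85714, 12.4352 ms; sum = 30.7242 ms.
Processing at 3 router(s): 3 × 0.48 ms = 1.44 ms.
End-to-end = 32.2 ms.

32.2 ms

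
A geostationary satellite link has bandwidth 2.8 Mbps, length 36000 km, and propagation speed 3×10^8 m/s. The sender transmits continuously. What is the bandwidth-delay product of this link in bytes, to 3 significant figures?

Propagation delay = 36000000 / 300000000 = 0.12 s.
BDP = R × t_prop = 2800000 × 0.12 = 336000 bits.
In bytes: 336000/8 = 42000 bytes.

42000 bytes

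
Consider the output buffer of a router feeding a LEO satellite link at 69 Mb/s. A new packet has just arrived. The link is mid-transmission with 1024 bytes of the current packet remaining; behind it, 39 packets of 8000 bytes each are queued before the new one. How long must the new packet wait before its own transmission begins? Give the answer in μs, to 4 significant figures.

Each queued packet: L/R = 64000/69000000 = 927.536 μs.
39 queued → 36173.9 μs.
Plus remaining 8192 bits of current packet: 118.725 μs.
Queuing delay = 36290 μs.

36290 μs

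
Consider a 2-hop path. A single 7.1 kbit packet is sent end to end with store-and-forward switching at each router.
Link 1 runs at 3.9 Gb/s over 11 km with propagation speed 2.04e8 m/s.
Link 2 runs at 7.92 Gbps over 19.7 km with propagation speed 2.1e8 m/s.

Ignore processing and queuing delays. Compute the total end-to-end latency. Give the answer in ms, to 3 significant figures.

0.150 ms

L = 7100 bits.
Transmission delays (L/R per hop): 0.00182051, 0.000896465 ms; sum = 0.00271698 ms.
Propagation delays (d/s per hop): 0.0539216, 0.0938095 ms; sum = 0.147731 ms.
End-to-end = 0.150 ms.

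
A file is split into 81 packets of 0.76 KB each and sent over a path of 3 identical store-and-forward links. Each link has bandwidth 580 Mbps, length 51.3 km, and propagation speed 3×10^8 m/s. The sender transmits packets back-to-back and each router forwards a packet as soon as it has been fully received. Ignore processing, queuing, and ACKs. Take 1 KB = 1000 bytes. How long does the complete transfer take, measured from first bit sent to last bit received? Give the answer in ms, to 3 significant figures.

Per-hop transmission t_tx = L/R = 6080/580000000 = 0.0104828 ms.
Per-hop propagation t_prop = 51300/300000000 = 0.171 ms.
Pipeline fill: first packet needs 3·t_tx to clear all hops; remaining 80 packets each add one t_tx.
Total = (3+81-1)·t_tx + 3·t_prop = 83·0.0104828 + 3·0.171 = 1.38 ms.

1.38 ms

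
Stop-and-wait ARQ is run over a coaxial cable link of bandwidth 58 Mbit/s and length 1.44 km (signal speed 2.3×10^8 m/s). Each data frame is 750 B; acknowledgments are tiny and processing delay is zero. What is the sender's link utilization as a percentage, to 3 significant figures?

t_tx = L/R = 6000/58000000 = 0.000103448 s.
t_prop = 1440/2.3e+08 = 6.26087e-06 s; RTT = 1.25217e-05 s.
Cycle = t_tx + RTT = 0.00011597 s.
Utilization = t_tx / cycle = 0.000103448/0.00011597 = 89.2 %.

89.2 %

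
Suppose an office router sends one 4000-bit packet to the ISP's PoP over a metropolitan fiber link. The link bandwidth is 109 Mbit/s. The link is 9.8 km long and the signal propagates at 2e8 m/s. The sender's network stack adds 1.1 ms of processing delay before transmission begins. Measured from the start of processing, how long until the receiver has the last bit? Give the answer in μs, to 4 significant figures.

Transmission delay = L/R = 4000 / 109000000 = 36.6972 μs.
Propagation delay = d/s = 9800 m / 200000000 m/s = 49 μs.
Plus processing delay 1.1 ms = 1100 μs.
Total = 1186 μs.

1186 μs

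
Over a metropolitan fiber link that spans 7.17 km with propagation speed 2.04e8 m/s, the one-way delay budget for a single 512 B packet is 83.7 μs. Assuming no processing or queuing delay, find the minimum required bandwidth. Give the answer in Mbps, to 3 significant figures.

84.4 Mbps

L = 4096 bits.
Propagation delay = 7170 / 204000000 = 35.1471 μs.
Transmission budget = 83.7 − 35.1471 = 48.5529 μs.
R ≥ L / t_tx = 4096 bits / 4.85529e-05 s = 84.4 Mbps.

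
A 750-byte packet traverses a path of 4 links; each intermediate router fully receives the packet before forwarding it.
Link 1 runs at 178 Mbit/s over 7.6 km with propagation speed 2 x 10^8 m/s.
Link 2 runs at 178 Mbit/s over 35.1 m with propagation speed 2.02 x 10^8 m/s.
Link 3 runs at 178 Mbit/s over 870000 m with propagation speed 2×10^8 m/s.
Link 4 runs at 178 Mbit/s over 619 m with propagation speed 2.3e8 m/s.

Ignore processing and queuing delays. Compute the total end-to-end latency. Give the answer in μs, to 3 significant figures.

4530 μs

L = 750 × 8 = 6000 bits.
Transmission delay per hop = L/R = 6000/178000000 = 33.7079 μs; 4 hops → 134.831 μs.
Propagation delays (d/s per hop): 38, 0.173762, 4350, 2.6913 μs; sum = 4390.87 μs.
End-to-end = 4530 μs.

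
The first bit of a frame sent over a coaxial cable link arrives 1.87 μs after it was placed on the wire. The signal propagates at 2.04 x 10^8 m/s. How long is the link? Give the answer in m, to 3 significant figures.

d = s × t_prop = 204000000 × 1.87e-06 = 381 m.

381 m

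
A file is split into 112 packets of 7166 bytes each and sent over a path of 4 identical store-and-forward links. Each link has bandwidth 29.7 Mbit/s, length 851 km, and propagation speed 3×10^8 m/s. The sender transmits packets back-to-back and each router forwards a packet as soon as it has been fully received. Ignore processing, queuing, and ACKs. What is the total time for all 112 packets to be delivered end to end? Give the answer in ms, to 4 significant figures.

Per-hop transmission t_tx = L/R = 57328/29700000 = 1.93024 ms.
Per-hop propagation t_prop = 851000/300000000 = 2.83667 ms.
Pipeline fill: first packet needs 4·t_tx to clear all hops; remaining 111 packets each add one t_tx.
Total = (4+112-1)·t_tx + 4·t_prop = 115·1.93024 + 4·2.83667 = 233.3 ms.

233.3 ms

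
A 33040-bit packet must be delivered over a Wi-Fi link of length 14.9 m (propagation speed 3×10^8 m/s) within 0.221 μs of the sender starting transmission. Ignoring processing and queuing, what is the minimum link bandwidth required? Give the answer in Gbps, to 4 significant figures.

192.8 Gbps

Propagation delay = 14.9 / 300000000 = 0.0496667 μs.
Transmission budget = 0.221 − 0.0496667 = 0.171333 μs.
R ≥ L / t_tx = 33040 bits / 1.71333e-07 s = 192.8 Gbps.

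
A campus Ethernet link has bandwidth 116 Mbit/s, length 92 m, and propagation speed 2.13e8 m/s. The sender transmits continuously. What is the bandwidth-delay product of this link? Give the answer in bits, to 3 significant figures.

50.1 bits

Propagation delay = 92 / 213000000 = 4.31925e-07 s.
BDP = R × t_prop = 116000000 × 4.31925e-07 = 50.1033 bits.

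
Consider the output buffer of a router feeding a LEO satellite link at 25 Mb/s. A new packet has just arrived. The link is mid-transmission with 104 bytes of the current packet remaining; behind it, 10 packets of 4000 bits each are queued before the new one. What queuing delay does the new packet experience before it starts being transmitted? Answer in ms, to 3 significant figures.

Each queued packet: L/R = 4000/25000000 = 0.16 ms.
10 queued → 1.6 ms.
Plus remaining 832 bits of current packet: 0.03328 ms.
Queuing delay = 1.63 ms.

1.63 ms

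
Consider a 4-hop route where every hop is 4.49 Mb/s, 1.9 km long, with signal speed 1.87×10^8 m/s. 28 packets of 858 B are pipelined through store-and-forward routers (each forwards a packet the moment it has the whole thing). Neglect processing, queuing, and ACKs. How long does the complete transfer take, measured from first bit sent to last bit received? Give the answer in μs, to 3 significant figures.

47400 μs

Per-hop transmission t_tx = L/R = 6864/4490000 = 1528.73 μs.
Per-hop propagation t_prop = 1900/187000000 = 10.1604 μs.
Pipeline fill: first packet needs 4·t_tx to clear all hops; remaining 27 packets each add one t_tx.
Total = (4+28-1)·t_tx + 4·t_prop = 31·1528.73 + 4·10.1604 = 47400 μs.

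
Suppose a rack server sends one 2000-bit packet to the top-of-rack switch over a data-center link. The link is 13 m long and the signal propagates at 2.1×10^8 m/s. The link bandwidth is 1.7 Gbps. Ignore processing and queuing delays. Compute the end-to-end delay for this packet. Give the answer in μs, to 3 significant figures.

Transmission delay = L/R = 2000 / 1700000000 = 1.17647 μs.
Propagation delay = d/s = 13 m / 210000000 m/s = 0.0619048 μs.
Total = 1.24 μs.

1.24 μs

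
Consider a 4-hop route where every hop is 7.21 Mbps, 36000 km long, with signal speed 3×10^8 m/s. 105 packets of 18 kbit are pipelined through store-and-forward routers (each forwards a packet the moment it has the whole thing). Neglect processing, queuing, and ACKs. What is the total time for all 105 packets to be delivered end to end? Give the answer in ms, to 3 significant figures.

750 ms

Per-hop transmission t_tx = L/R = 18000/7210000 = 2.49653 ms.
Per-hop propagation t_prop = 36000000/300000000 = 120 ms.
Pipeline fill: first packet needs 4·t_tx to clear all hops; remaining 104 packets each add one t_tx.
Total = (4+105-1)·t_tx + 4·t_prop = 108·2.49653 + 4·120 = 750 ms.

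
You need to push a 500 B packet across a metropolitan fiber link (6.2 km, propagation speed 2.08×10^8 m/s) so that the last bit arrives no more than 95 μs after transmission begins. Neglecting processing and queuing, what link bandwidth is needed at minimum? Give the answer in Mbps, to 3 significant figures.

L = 4000 bits.
Propagation delay = 6200 / 208000000 = 29.8077 μs.
Transmission budget = 95 − 29.8077 = 65.1923 μs.
R ≥ L / t_tx = 4000 bits / 6.51923e-05 s = 61.4 Mbps.

61.4 Mbps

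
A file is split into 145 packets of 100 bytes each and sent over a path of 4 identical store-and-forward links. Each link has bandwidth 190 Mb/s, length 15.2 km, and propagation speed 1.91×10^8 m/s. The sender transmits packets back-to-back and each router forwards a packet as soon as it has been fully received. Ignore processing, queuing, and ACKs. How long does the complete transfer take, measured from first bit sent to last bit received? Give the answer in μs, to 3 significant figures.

Per-hop transmission t_tx = L/R = 800/190000000 = 4.21053 μs.
Per-hop propagation t_prop = 15200/191000000 = 79.5812 μs.
Pipeline fill: first packet needs 4·t_tx to clear all hops; remaining 144 packets each add one t_tx.
Total = (4+145-1)·t_tx + 4·t_prop = 148·4.21053 + 4·79.5812 = 941 μs.

941 μs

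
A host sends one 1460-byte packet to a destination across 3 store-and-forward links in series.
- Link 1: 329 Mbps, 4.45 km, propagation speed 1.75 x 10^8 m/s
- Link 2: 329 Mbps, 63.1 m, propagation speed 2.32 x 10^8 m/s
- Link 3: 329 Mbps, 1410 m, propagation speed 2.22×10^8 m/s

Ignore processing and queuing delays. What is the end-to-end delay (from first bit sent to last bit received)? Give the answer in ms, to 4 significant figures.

L = 1460 × 8 = 11680 bits.
Transmission delay per hop = L/R = 11680/329000000 = 0.0355015 ms; 3 hops → 0.106505 ms.
Propagation delays (d/s per hop): 0.0254286, 0.000271983, 0.00635135 ms; sum = 0.0320519 ms.
End-to-end = 0.1386 ms.

0.1386 ms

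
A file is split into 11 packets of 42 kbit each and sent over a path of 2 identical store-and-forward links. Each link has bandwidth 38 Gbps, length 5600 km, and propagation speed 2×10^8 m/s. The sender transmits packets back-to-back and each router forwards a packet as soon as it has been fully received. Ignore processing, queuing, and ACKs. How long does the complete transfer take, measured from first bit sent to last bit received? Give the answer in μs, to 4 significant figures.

Per-hop transmission t_tx = L/R = 42000/38000000000 = 1.10526 μs.
Per-hop propagation t_prop = 5600000/200000000 = 28000 μs.
Pipeline fill: first packet needs 2·t_tx to clear all hops; remaining 10 packets each add one t_tx.
Total = (2+11-1)·t_tx + 2·t_prop = 12·1.10526 + 2·28000 = 56010 μs.

56010 μs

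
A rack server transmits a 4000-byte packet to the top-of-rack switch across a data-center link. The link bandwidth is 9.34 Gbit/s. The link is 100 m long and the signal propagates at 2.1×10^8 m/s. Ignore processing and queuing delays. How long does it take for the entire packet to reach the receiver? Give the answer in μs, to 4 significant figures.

L = 4000 × 8 = 32000 bits.
Transmission delay = L/R = 32000 / 9340000000 = 3.42612 μs.
Propagation delay = d/s = 100 m / 210000000 m/s = 0.47619 μs.
Total = 3.902 μs.

3.902 μs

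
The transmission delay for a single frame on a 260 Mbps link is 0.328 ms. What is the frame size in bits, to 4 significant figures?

85280 bits

L = R × t_tx = 260000000 b/s × 0.000328 s = 85280 bits.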